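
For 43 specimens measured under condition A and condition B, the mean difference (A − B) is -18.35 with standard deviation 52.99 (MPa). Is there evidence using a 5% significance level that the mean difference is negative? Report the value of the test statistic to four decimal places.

-2.2708

H0: μ_d = 0; H1: μ_d < 0 (paired t-test on the differences, left-tailed).
t = d̄/(s_d/√n) = -18.35/(52.99/√43) = -2.2708
df = n − 1 = 42
p-value = P(T ≤ -2.2708) ≈ 0.014
Since p ≈ 0.014 < α = 0.05, reject H0; the data support H1.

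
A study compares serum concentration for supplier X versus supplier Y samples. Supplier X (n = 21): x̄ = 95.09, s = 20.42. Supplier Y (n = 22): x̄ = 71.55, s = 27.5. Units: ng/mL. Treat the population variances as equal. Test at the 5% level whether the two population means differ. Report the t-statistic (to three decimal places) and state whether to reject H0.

Let group 1 = supplier X, group 2 = supplier Y. H0: μ_1 = μ_2; H1: μ_1 ≠ μ_2 (two-sample pooled-variance t-test, two-sided).
s_p² = [(21−1)·20.42² + (22−1)·27.5²]/(21+22−2) = 590.751
t = (95.09 − 71.55)/√[590.751·(1/21 + 1/22)] = 3.175
df = n₁ + n₂ − 2 = 41
Two-sided p-value ≈ 0.003
Since p ≈ 0.003 < α = 0.05, reject H0; the data support H1.

t = 3.175; reject H0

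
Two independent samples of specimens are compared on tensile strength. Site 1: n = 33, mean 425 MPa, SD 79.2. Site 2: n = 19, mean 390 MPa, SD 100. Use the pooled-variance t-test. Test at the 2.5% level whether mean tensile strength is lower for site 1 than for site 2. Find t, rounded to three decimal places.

1.393

Let group 1 = site 1, group 2 = site 2. H0: μ_1 = μ_2; H1: μ_1 < μ_2 (two-sample pooled-variance t-test, left-tailed).
s_p² = [(33−1)·79.2² + (19−1)·100²]/(33+19−2) = 7614.49
t = (425 − 390)/√[7614.49·(1/33 + 1/19)] = 1.393
df = n₁ + n₂ − 2 = 50
p-value = P(T ≤ 1.393) ≈ 0.915
Since p ≈ 0.915 > α = 0.025, fail to reject H0; the evidence is not statistically significant.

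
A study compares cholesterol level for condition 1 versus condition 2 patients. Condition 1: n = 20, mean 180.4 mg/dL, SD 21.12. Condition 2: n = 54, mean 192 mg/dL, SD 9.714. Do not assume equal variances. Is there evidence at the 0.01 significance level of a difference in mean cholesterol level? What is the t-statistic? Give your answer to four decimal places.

Let group 1 = condition 1, group 2 = condition 2. H0: μ_1 = μ_2; H1: μ_1 ≠ μ_2 (Welch's two-sample t-test, two-sided).
t = (x̄_1 − x̄_2)/√(s_1²/n_1 + s_2²/n_2) = (180.4 − 192)/√(21.12²/20 + 9.714²/54) = -2.3654
Welch–Satterthwaite df ≈ 22.05
Two-sided p-value ≈ 0.027
Since p ≈ 0.027 > α = 0.01, fail to reject H0; the data do not provide sufficient evidence against H0.

-2.3654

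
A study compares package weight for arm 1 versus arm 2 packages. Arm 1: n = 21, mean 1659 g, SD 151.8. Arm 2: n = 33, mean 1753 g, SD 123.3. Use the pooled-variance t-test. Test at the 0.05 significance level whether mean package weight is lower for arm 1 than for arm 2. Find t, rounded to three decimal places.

-2.495

Let group 1 = arm 1, group 2 = arm 2. H0: μ_1 = μ_2; H1: μ_1 < μ_2 (two-sample pooled-variance t-test, left-tailed).
s_p² = [(21−1)·151.8² + (33−1)·123.3²]/(21+33−2) = 18218.4
t = (1659 − 1753)/√[18218.4·(1/21 + 1/33)] = -2.495
df = n₁ + n₂ − 2 = 52
p-value = P(T ≤ -2.495) ≈ 0.0079
Since p ≈ 0.0079 < α = 0.05, reject H0; the data support H1.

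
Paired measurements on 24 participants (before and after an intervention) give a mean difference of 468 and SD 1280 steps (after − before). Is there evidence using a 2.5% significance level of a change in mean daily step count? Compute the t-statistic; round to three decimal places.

1.791

H0: μ_d = 0; H1: μ_d ≠ 0 (paired t-test on the differences, two-sided).
t = d̄/(s_d/√n) = 468/(1280/√24) = 1.791
df = n − 1 = 23
Two-sided p-value ≈ 0.086
Since p ≈ 0.086 > α = 0.025, fail to reject H0; the evidence is not statistically significant.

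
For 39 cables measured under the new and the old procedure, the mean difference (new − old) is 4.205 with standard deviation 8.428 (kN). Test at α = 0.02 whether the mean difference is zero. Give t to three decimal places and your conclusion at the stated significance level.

t = 3.116; reject H0

H0: μ_d = 0; H1: μ_d ≠ 0 (paired t-test on the differences, two-sided).
t = d̄/(s_d/√n) = 4.205/(8.428/√39) = 3.116
df = n − 1 = 38
Two-sided p-value ≈ 0.0035
Since p ≈ 0.0035 < α = 0.02, reject H0; the evidence is statistically significant.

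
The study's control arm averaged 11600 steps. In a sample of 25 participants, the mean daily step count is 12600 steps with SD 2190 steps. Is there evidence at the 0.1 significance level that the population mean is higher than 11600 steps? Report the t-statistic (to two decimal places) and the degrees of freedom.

H0: μ = 11600; H1: μ > 11600 (one-sample t-test, right-tailed).
t = (x̄ − μ₀)/(s/√n) = (12600 − 11600)/(2190/√25) = 2.28
df = n − 1 = 24
p-value = P(T ≥ 2.28) ≈ 0.016
Since p ≈ 0.016 < α = 0.1, reject H0; the data support H1.

t = 2.28, df = 24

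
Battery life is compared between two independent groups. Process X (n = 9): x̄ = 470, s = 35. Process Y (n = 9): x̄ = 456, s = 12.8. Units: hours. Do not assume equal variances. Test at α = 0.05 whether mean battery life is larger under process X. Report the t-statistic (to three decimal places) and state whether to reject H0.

t = 1.127; fail to reject H0

Let group 1 = process X, group 2 = process Y. H0: μ_1 = μ_2; H1: μ_1 > μ_2 (Welch's two-sample t-test, right-tailed).
t = (x̄_1 − x̄_2)/√(s_1²/n_1 + s_2²/n_2) = (470 − 456)/√(35²/9 + 12.8²/9) = 1.127
Welch–Satterthwaite df ≈ 10.10
p-value = P(T ≥ 1.127) ≈ 0.143
Since p ≈ 0.143 > α = 0.05, fail to reject H0; the data do not provide sufficient evidence against H0.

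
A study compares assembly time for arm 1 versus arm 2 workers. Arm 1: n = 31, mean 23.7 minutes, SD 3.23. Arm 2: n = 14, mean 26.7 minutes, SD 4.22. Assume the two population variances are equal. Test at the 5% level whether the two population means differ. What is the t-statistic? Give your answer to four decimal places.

Let group 1 = arm 1, group 2 = arm 2. H0: μ_1 = μ_2; H1: μ_1 ≠ μ_2 (two-sample pooled-variance t-test, two-sided).
s_p² = [(31−1)·3.23² + (14−1)·4.22²]/(31+14−2) = 12.6627
t = (23.7 − 26.7)/√[12.6627·(1/31 + 1/14)] = -2.6182
df = n₁ + n₂ − 2 = 43
Two-sided p-value ≈ 0.0122
Since p ≈ 0.0122 < α = 0.05, reject H0; the data support H1.

-2.6182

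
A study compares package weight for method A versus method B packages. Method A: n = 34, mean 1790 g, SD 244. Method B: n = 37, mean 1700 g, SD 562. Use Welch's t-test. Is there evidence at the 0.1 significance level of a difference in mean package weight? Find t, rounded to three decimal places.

0.887

Let group 1 = method A, group 2 = method B. H0: μ_1 = μ_2; H1: μ_1 ≠ μ_2 (Welch's two-sample t-test, two-sided).
t = (x̄_1 − x̄_2)/√(s_1²/n_1 + s_2²/n_2) = (1790 − 1700)/√(244²/34 + 562²/37) = 0.887
Welch–Satterthwaite df ≈ 49.99
Two-sided p-value ≈ 0.3791
Since p ≈ 0.3791 > α = 0.1, fail to reject H0; the evidence is not statistically significant.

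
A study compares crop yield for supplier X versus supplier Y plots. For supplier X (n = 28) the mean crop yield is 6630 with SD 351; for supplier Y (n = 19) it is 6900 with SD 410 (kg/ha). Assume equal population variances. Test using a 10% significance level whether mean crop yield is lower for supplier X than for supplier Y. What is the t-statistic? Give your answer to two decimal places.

-2.42

Let group 1 = supplier X, group 2 = supplier Y. H0: μ_1 = μ_2; H1: μ_1 < μ_2 (two-sample pooled-variance t-test, left-tailed).
s_p² = [(28−1)·351² + (19−1)·410²]/(28+19−2) = 141161
t = (6630 − 6900)/√[141161·(1/28 + 1/19)] = -2.42
df = n₁ + n₂ − 2 = 45
p-value = P(T ≤ -2.42) ≈ 0.0099
Since p ≈ 0.0099 < α = 0.1, reject H0; the evidence is statistically significant.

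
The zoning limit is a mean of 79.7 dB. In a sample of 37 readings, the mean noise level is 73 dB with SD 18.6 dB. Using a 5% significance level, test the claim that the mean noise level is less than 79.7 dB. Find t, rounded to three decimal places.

-2.191

H0: μ = 79.7; H1: μ < 79.7 (one-sample t-test, left-tailed).
t = (x̄ − μ₀)/(s/√n) = (73 − 79.7)/(18.6/√37) = -2.191
df = n − 1 = 36
p-value = P(T ≤ -2.191) ≈ 0.0175
Since p ≈ 0.0175 < α = 0.05, reject H0; the data support H1.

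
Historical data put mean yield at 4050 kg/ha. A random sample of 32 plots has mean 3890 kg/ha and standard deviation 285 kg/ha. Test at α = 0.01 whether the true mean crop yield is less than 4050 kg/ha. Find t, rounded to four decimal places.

H0: μ = 4050; H1: μ < 4050 (one-sample t-test, left-tailed).
t = (x̄ − μ₀)/(s/√n) = (3890 − 4050)/(285/√32) = -3.1758
df = n − 1 = 31
p-value = P(T ≤ -3.1758) ≈ 0.002
Since p ≈ 0.002 < α = 0.01, reject H0; the data support H1.

-3.1758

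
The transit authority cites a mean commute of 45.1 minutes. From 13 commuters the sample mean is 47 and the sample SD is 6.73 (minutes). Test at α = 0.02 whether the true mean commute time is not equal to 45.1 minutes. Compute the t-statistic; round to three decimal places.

H0: μ = 45.1; H1: μ ≠ 45.1 (one-sample t-test, two-sided).
t = (x̄ − μ₀)/(s/√n) = (47 − 45.1)/(6.73/√13) = 1.018
df = n − 1 = 12
Two-sided p-value ≈ 0.329
Since p ≈ 0.329 > α = 0.02, fail to reject H0; the data do not provide sufficient evidence against H0.

1.018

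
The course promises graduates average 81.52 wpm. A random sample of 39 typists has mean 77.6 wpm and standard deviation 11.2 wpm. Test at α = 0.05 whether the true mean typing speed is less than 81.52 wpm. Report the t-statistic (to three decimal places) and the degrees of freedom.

H0: μ = 81.52; H1: μ < 81.52 (one-sample t-test, left-tailed).
t = (x̄ − μ₀)/(s/√n) = (77.6 − 81.52)/(11.2/√39) = -2.186
df = n − 1 = 38
p-value = P(T ≤ -2.186) ≈ 0.018
Since p ≈ 0.018 < α = 0.05, reject H0; the evidence is statistically significant.

t = -2.186, df = 38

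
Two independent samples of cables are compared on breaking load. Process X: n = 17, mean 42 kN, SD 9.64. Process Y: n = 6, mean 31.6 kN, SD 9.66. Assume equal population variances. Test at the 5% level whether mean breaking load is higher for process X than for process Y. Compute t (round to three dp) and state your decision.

t = 2.271; reject H0

Let group 1 = process X, group 2 = process Y. H0: μ_1 = μ_2; H1: μ_1 > μ_2 (two-sample pooled-variance t-test, right-tailed).
s_p² = [(17−1)·9.64² + (6−1)·9.66²]/(17+6−2) = 93.0215
t = (42 − 31.6)/√[93.0215·(1/17 + 1/6)] = 2.271
df = n₁ + n₂ − 2 = 21
p-value = P(T ≥ 2.271) ≈ 0.017
Since p ≈ 0.017 < α = 0.05, reject H0; the evidence is statistically significant.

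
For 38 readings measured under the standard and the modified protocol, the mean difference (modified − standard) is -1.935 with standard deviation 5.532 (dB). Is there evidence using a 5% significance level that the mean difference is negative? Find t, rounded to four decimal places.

H0: μ_d = 0; H1: μ_d < 0 (paired t-test on the differences, left-tailed).
t = d̄/(s_d/√n) = -1.935/(5.532/√38) = -2.1562
df = n − 1 = 37
p-value = P(T ≤ -2.1562) ≈ 0.019
Since p ≈ 0.019 < α = 0.05, reject H0; the data support H1.

-2.1562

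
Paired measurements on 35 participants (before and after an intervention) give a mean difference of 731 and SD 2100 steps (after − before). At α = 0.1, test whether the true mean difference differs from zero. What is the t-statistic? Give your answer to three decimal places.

H0: μ_d = 0; H1: μ_d ≠ 0 (paired t-test on the differences, two-sided).
t = d̄/(s_d/√n) = 731/(2100/√35) = 2.059
df = n − 1 = 34
Two-sided p-value ≈ 0.047
Since p ≈ 0.047 < α = 0.1, reject H0; the evidence is statistically significant.

2.059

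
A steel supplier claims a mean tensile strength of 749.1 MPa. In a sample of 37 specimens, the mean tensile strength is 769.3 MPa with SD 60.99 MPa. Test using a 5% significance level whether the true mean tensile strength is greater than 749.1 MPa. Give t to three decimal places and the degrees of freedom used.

t = 2.015, df = 36

H0: μ = 749.1; H1: μ > 749.1 (one-sample t-test, right-tailed).
t = (x̄ − μ₀)/(s/√n) = (769.3 − 749.1)/(60.99/√37) = 2.015
df = n − 1 = 36
p-value = P(T ≥ 2.015) ≈ 0.0257
Since p ≈ 0.0257 < α = 0.05, reject H0; the evidence is statistically significant.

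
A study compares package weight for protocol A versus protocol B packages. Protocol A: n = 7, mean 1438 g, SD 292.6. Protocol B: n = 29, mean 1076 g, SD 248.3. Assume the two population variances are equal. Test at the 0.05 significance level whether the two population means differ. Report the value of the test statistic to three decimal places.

3.349

Let group 1 = protocol A, group 2 = protocol B. H0: μ_1 = μ_2; H1: μ_1 ≠ μ_2 (two-sample pooled-variance t-test, two-sided).
s_p² = [(7−1)·292.6² + (29−1)·248.3²]/(7+29−2) = 65881.5
t = (1438 − 1076)/√[65881.5·(1/7 + 1/29)] = 3.349
df = n₁ + n₂ − 2 = 34
Two-sided p-value ≈ 0.002
Since p ≈ 0.002 < α = 0.05, reject H0; the evidence is statistically significant.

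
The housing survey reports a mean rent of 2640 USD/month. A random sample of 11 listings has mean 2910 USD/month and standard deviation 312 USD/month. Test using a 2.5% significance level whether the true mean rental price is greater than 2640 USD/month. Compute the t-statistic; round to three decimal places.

H0: μ = 2640; H1: μ > 2640 (one-sample t-test, right-tailed).
t = (x̄ − μ₀)/(s/√n) = (2910 − 2640)/(312/√11) = 2.870
df = n − 1 = 10
p-value = P(T ≥ 2.870) ≈ 0.008
Since p ≈ 0.008 < α = 0.025, reject H0; the evidence is statistically significant.

2.870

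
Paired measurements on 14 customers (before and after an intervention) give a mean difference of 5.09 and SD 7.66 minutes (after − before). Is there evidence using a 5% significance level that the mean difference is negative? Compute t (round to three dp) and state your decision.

t = 2.486; fail to reject H0

H0: μ_d = 0; H1: μ_d < 0 (paired t-test on the differences, left-tailed).
t = d̄/(s_d/√n) = 5.09/(7.66/√14) = 2.486
df = n − 1 = 13
p-value = P(T ≤ 2.486) ≈ 0.9864
Since p ≈ 0.9864 > α = 0.05, fail to reject H0; the evidence is not statistically significant.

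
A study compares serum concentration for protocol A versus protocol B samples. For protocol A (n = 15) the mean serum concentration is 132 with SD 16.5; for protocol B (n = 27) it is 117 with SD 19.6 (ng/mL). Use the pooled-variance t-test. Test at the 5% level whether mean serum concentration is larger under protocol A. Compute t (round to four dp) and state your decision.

Let group 1 = protocol A, group 2 = protocol B. H0: μ_1 = μ_2; H1: μ_1 > μ_2 (two-sample pooled-variance t-test, right-tailed).
s_p² = [(15−1)·16.5² + (27−1)·19.6²]/(15+27−2) = 344.992
t = (132 − 117)/√[344.992·(1/15 + 1/27)] = 2.5078
df = n₁ + n₂ − 2 = 40
p-value = P(T ≥ 2.5078) ≈ 0.0082
Since p ≈ 0.0082 < α = 0.05, reject H0; the evidence is statistically significant.

t = 2.5078; reject H0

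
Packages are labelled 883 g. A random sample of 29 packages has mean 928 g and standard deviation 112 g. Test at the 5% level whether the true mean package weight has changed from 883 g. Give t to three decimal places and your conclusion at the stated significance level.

H0: μ = 883; H1: μ ≠ 883 (one-sample t-test, two-sided).
t = (x̄ − μ₀)/(s/√n) = (928 − 883)/(112/√29) = 2.164
df = n − 1 = 28
Two-sided p-value ≈ 0.0392
Since p ≈ 0.0392 < α = 0.05, reject H0; the evidence is statistically significant.

t = 2.164; reject H0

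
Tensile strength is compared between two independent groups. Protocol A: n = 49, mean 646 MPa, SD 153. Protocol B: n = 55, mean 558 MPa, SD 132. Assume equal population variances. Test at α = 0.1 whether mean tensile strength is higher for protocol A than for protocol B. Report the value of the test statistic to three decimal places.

Let group 1 = protocol A, group 2 = protocol B. H0: μ_1 = μ_2; H1: μ_1 > μ_2 (two-sample pooled-variance t-test, right-tailed).
s_p² = [(49−1)·153² + (55−1)·132²]/(49+55−2) = 20240.5
t = (646 − 558)/√[20240.5·(1/49 + 1/55)] = 3.149
df = n₁ + n₂ − 2 = 102
p-value = P(T ≥ 3.149) ≈ 0.001
Since p ≈ 0.001 < α = 0.1, reject H0; the evidence is statistically significant.

3.149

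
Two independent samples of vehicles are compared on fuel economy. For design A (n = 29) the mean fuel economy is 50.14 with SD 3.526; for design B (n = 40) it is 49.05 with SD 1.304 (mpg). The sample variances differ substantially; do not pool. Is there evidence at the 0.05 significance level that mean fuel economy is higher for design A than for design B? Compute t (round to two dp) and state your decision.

Let group 1 = design A, group 2 = design B. H0: μ_1 = μ_2; H1: μ_1 > μ_2 (Welch's two-sample t-test, right-tailed).
t = (x̄_1 − x̄_2)/√(s_1²/n_1 + s_2²/n_2) = (50.14 − 49.05)/√(3.526²/29 + 1.304²/40) = 1.59
Welch–Satterthwaite df ≈ 33.59
p-value = P(T ≥ 1.59) ≈ 0.0608
Since p ≈ 0.0608 > α = 0.05, fail to reject H0; the evidence is not statistically significant.

t = 1.59; fail to reject H0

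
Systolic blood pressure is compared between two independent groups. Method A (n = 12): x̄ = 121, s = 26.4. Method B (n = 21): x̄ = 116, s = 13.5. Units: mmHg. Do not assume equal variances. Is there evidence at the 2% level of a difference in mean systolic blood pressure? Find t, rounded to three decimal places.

0.612

Let group 1 = method A, group 2 = method B. H0: μ_1 = μ_2; H1: μ_1 ≠ μ_2 (Welch's two-sample t-test, two-sided).
t = (x̄_1 − x̄_2)/√(s_1²/n_1 + s_2²/n_2) = (121 − 116)/√(26.4²/12 + 13.5²/21) = 0.612
Welch–Satterthwaite df ≈ 14.36
Two-sided p-value ≈ 0.550
Since p ≈ 0.550 > α = 0.02, fail to reject H0; the evidence is not statistically significant.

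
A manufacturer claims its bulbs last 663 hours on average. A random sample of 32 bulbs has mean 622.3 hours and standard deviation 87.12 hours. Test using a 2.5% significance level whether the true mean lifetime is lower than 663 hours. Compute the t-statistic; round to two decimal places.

-2.64

H0: μ = 663; H1: μ < 663 (one-sample t-test, left-tailed).
t = (x̄ − μ₀)/(s/√n) = (622.3 − 663)/(87.12/√32) = -2.64
df = n − 1 = 31
p-value = P(T ≤ -2.64) ≈ 0.006
Since p ≈ 0.006 < α = 0.025, reject H0; the data support H1.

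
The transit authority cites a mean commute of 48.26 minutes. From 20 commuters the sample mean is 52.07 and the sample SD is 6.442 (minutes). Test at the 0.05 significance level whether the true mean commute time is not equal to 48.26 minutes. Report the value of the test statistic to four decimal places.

2.6450

H0: μ = 48.26; H1: μ ≠ 48.26 (one-sample t-test, two-sided).
t = (x̄ − μ₀)/(s/√n) = (52.07 − 48.26)/(6.442/√20) = 2.6450
df = n − 1 = 19
Two-sided p-value ≈ 0.0160
Since p ≈ 0.0160 < α = 0.05, reject H0; the evidence is statistically significant.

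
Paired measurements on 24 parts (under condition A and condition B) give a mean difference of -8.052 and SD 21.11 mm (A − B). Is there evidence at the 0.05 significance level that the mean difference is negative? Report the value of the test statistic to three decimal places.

-1.869

H0: μ_d = 0; H1: μ_d < 0 (paired t-test on the differences, left-tailed).
t = d̄/(s_d/√n) = -8.052/(21.11/√24) = -1.869
df = n − 1 = 23
p-value = P(T ≤ -1.869) ≈ 0.0372
Since p ≈ 0.0372 < α = 0.05, reject H0; the data support H1.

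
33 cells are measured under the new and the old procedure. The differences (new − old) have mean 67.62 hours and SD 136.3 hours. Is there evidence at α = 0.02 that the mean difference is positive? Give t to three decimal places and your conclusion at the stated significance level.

H0: μ_d = 0; H1: μ_d > 0 (paired t-test on the differences, right-tailed).
t = d̄/(s_d/√n) = 67.62/(136.3/√33) = 2.850
df = n − 1 = 32
p-value = P(T ≥ 2.850) ≈ 0.004
Since p ≈ 0.004 < α = 0.02, reject H0; the data support H1.

t = 2.850; reject H0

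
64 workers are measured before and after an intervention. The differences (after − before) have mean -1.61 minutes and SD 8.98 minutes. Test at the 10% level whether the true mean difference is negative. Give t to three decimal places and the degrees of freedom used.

t = -1.434, df = 63

H0: μ_d = 0; H1: μ_d < 0 (paired t-test on the differences, left-tailed).
t = d̄/(s_d/√n) = -1.61/(8.98/√64) = -1.434
df = n − 1 = 63
p-value = P(T ≤ -1.434) ≈ 0.0782
Since p ≈ 0.0782 < α = 0.1, reject H0; the data support H1.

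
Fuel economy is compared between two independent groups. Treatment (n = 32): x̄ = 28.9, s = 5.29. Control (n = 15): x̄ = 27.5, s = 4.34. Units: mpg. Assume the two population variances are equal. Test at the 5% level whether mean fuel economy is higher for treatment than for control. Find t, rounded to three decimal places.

0.892

Let group 1 = treatment, group 2 = control. H0: μ_1 = μ_2; H1: μ_1 > μ_2 (two-sample pooled-variance t-test, right-tailed).
s_p² = [(32−1)·5.29² + (15−1)·4.34²]/(32+15−2) = 25.1379
t = (28.9 − 27.5)/√[25.1379·(1/32 + 1/15)] = 0.892
df = n₁ + n₂ − 2 = 45
p-value = P(T ≥ 0.892) ≈ 0.1885
Since p ≈ 0.1885 > α = 0.05, fail to reject H0; the data do not provide sufficient evidence against H0.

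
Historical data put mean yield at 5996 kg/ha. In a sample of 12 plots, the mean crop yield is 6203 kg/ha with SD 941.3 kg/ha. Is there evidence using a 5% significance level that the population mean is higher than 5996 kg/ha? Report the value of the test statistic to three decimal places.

0.762

H0: μ = 5996; H1: μ > 5996 (one-sample t-test, right-tailed).
t = (x̄ − μ₀)/(s/√n) = (6203 − 5996)/(941.3/√12) = 0.762
df = n − 1 = 11
p-value = P(T ≥ 0.762) ≈ 0.2311
Since p ≈ 0.2311 > α = 0.05, fail to reject H0; the data do not provide sufficient evidence against H0.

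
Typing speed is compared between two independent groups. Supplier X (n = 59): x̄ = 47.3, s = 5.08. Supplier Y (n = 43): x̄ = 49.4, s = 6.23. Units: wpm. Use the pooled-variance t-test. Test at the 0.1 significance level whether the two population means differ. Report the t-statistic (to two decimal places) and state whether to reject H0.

Let group 1 = supplier X, group 2 = supplier Y. H0: μ_1 = μ_2; H1: μ_1 ≠ μ_2 (two-sample pooled-variance t-test, two-sided).
s_p² = [(59−1)·5.08² + (43−1)·6.23²]/(59+43−2) = 31.2691
t = (47.3 − 49.4)/√[31.2691·(1/59 + 1/43)] = -1.87
df = n₁ + n₂ − 2 = 100
Two-sided p-value ≈ 0.0640
Since p ≈ 0.0640 < α = 0.1, reject H0; the evidence is statistically significant.

t = -1.87; reject H0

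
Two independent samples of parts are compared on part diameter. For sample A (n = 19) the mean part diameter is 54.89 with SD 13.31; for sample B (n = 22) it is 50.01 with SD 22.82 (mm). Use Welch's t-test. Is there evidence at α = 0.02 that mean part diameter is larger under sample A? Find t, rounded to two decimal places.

0.85

Let group 1 = sample A, group 2 = sample B. H0: μ_1 = μ_2; H1: μ_1 > μ_2 (Welch's two-sample t-test, right-tailed).
t = (x̄_1 − x̄_2)/√(s_1²/n_1 + s_2²/n_2) = (54.89 − 50.01)/√(13.31²/19 + 22.82²/22) = 0.85
Welch–Satterthwaite df ≈ 34.55
p-value = P(T ≥ 0.85) ≈ 0.201
Since p ≈ 0.201 > α = 0.02, fail to reject H0; the evidence is not statistically significant.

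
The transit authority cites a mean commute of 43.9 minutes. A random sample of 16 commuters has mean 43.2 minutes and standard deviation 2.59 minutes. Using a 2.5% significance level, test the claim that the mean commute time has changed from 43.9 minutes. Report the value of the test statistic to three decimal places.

H0: μ = 43.9; H1: μ ≠ 43.9 (one-sample t-test, two-sided).
t = (x̄ − μ₀)/(s/√n) = (43.2 − 43.9)/(2.59/√16) = -1.081
df = n − 1 = 15
Two-sided p-value ≈ 0.2967
Since p ≈ 0.2967 > α = 0.025, fail to reject H0; the data do not provide sufficient evidence against H0.

-1.081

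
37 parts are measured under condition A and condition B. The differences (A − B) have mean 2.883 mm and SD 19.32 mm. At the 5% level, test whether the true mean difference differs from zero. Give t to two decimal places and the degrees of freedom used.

t = 0.91, df = 36

H0: μ_d = 0; H1: μ_d ≠ 0 (paired t-test on the differences, two-sided).
t = d̄/(s_d/√n) = 2.883/(19.32/√37) = 0.91
df = n − 1 = 36
Two-sided p-value ≈ 0.3701
Since p ≈ 0.3701 > α = 0.05, fail to reject H0; the evidence is not statistically significant.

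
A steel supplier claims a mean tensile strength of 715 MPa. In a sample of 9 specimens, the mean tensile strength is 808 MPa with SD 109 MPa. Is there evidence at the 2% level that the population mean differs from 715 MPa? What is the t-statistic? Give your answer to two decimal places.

H0: μ = 715; H1: μ ≠ 715 (one-sample t-test, two-sided).
t = (x̄ − μ₀)/(s/√n) = (808 − 715)/(109/√9) = 2.56
df = n − 1 = 8
Two-sided p-value ≈ 0.0337
Since p ≈ 0.0337 > α = 0.02, fail to reject H0; the evidence is not statistically significant.

2.56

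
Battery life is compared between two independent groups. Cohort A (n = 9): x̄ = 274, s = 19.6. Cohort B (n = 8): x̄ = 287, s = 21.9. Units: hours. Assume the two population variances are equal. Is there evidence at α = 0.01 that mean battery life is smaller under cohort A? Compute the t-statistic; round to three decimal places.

Let group 1 = cohort A, group 2 = cohort B. H0: μ_1 = μ_2; H1: μ_1 < μ_2 (two-sample pooled-variance t-test, left-tailed).
s_p² = [(9−1)·19.6² + (8−1)·21.9²]/(9+8−2) = 428.703
t = (274 − 287)/√[428.703·(1/9 + 1/8)] = -1.292
df = n₁ + n₂ − 2 = 15
p-value = P(T ≤ -1.292) ≈ 0.1079
Since p ≈ 0.1079 > α = 0.01, fail to reject H0; the evidence is not statistically significant.

-1.292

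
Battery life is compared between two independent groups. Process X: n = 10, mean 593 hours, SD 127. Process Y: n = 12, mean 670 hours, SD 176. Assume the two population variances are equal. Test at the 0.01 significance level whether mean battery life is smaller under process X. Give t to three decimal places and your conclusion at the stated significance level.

t = -1.154; fail to reject H0

Let group 1 = process X, group 2 = process Y. H0: μ_1 = μ_2; H1: μ_1 < μ_2 (two-sample pooled-variance t-test, left-tailed).
s_p² = [(10−1)·127² + (12−1)·176²]/(10+12−2) = 24294.8
t = (593 − 670)/√[24294.8·(1/10 + 1/12)] = -1.154
df = n₁ + n₂ − 2 = 20
p-value = P(T ≤ -1.154) ≈ 0.131
Since p ≈ 0.131 > α = 0.01, fail to reject H0; the evidence is not statistically significant.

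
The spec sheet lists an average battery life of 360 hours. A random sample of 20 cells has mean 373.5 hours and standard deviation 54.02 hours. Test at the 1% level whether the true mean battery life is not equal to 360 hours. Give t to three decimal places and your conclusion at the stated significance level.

H0: μ = 360; H1: μ ≠ 360 (one-sample t-test, two-sided).
t = (x̄ − μ₀)/(s/√n) = (373.5 − 360)/(54.02/√20) = 1.118
df = n − 1 = 19
Two-sided p-value ≈ 0.2777
Since p ≈ 0.2777 > α = 0.01, fail to reject H0; the evidence is not statistically significant.

t = 1.118; fail to reject H0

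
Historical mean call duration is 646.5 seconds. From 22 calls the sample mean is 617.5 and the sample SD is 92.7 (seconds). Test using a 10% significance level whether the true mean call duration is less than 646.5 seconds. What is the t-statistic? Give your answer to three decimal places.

-1.467

H0: μ = 646.5; H1: μ < 646.5 (one-sample t-test, left-tailed).
t = (x̄ − μ₀)/(s/√n) = (617.5 − 646.5)/(92.7/√22) = -1.467
df = n − 1 = 21
p-value = P(T ≤ -1.467) ≈ 0.079
Since p ≈ 0.079 < α = 0.1, reject H0; the data support H1.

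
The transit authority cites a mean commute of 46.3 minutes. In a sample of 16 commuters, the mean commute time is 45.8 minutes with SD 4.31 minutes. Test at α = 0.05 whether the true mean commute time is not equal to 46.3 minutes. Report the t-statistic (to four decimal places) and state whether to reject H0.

t = -0.4640; fail to reject H0

H0: μ = 46.3; H1: μ ≠ 46.3 (one-sample t-test, two-sided).
t = (x̄ − μ₀)/(s/√n) = (45.8 − 46.3)/(4.31/√16) = -0.4640
df = n − 1 = 15
Two-sided p-value ≈ 0.6493
Since p ≈ 0.6493 > α = 0.05, fail to reject H0; the evidence is not statistically significant.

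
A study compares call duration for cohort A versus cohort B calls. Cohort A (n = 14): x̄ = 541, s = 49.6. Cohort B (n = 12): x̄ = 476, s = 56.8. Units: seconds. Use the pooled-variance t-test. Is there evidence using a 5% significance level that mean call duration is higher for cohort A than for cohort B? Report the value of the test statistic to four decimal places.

3.1162

Let group 1 = cohort A, group 2 = cohort B. H0: μ_1 = μ_2; H1: μ_1 > μ_2 (two-sample pooled-variance t-test, right-tailed).
s_p² = [(14−1)·49.6² + (12−1)·56.8²]/(14+12−2) = 2811.28
t = (541 − 476)/√[2811.28·(1/14 + 1/12)] = 3.1162
df = n₁ + n₂ − 2 = 24
p-value = P(T ≥ 3.1162) ≈ 0.0024
Since p ≈ 0.0024 < α = 0.05, reject H0; the evidence is statistically significant.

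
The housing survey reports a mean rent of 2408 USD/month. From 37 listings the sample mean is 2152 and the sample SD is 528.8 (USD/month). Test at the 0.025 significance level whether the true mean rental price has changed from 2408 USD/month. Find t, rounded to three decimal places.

-2.945

H0: μ = 2408; H1: μ ≠ 2408 (one-sample t-test, two-sided).
t = (x̄ − μ₀)/(s/√n) = (2152 − 2408)/(528.8/√37) = -2.945
df = n − 1 = 36
Two-sided p-value ≈ 0.0056
Since p ≈ 0.0056 < α = 0.025, reject H0; the evidence is statistically significant.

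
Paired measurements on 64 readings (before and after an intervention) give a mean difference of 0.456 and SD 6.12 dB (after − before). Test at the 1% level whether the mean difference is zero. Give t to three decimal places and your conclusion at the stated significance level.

t = 0.596; fail to reject H0

H0: μ_d = 0; H1: μ_d ≠ 0 (paired t-test on the differences, two-sided).
t = d̄/(s_d/√n) = 0.456/(6.12/√64) = 0.596
df = n − 1 = 63
Two-sided p-value ≈ 0.553
Since p ≈ 0.553 > α = 0.01, fail to reject H0; the data do not provide sufficient evidence against H0.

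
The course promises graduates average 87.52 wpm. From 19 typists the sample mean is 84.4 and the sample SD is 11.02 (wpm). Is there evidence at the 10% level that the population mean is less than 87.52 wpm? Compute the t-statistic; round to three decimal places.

-1.234

H0: μ = 87.52; H1: μ < 87.52 (one-sample t-test, left-tailed).
t = (x̄ − μ₀)/(s/√n) = (84.4 − 87.52)/(11.02/√19) = -1.234
df = n − 1 = 18
p-value = P(T ≤ -1.234) ≈ 0.1165
Since p ≈ 0.1165 > α = 0.1, fail to reject H0; the data do not provide sufficient evidence against H0.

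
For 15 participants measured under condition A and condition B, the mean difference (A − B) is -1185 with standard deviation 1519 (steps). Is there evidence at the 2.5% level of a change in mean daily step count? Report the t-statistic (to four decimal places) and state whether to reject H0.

H0: μ_d = 0; H1: μ_d ≠ 0 (paired t-test on the differences, two-sided).
t = d̄/(s_d/√n) = -1185/(1519/√15) = -3.0214
df = n − 1 = 14
Two-sided p-value ≈ 0.009
Since p ≈ 0.009 < α = 0.025, reject H0; the evidence is statistically significant.

t = -3.0214; reject H0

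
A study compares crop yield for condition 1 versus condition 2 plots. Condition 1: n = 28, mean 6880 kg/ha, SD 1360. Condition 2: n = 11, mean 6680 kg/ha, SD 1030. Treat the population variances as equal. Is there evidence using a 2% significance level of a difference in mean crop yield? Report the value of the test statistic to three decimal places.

0.439

Let group 1 = condition 1, group 2 = condition 2. H0: μ_1 = μ_2; H1: μ_1 ≠ μ_2 (two-sample pooled-variance t-test, two-sided).
s_p² = [(28−1)·1360² + (11−1)·1030²]/(28+11−2) = 1636440
t = (6880 − 6680)/√[1636440·(1/28 + 1/11)] = 0.439
df = n₁ + n₂ − 2 = 37
Two-sided p-value ≈ 0.663
Since p ≈ 0.663 > α = 0.02, fail to reject H0; the data do not provide sufficient evidence against H0.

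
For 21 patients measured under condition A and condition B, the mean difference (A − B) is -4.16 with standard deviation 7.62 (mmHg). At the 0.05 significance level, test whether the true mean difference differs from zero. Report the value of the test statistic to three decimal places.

H0: μ_d = 0; H1: μ_d ≠ 0 (paired t-test on the differences, two-sided).
t = d̄/(s_d/√n) = -4.16/(7.62/√21) = -2.502
df = n − 1 = 20
Two-sided p-value ≈ 0.0212
Since p ≈ 0.0212 < α = 0.05, reject H0; the data support H1.

-2.502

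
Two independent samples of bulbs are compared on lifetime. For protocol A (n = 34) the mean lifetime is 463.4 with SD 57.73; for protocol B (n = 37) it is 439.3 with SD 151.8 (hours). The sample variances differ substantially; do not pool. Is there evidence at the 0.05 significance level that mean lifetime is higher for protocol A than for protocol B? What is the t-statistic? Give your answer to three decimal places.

Let group 1 = protocol A, group 2 = protocol B. H0: μ_1 = μ_2; H1: μ_1 > μ_2 (Welch's two-sample t-test, right-tailed).
t = (x̄_1 − x̄_2)/√(s_1²/n_1 + s_2²/n_2) = (463.4 − 439.3)/√(57.73²/34 + 151.8²/37) = 0.898
Welch–Satterthwaite df ≈ 46.96
p-value = P(T ≥ 0.898) ≈ 0.1870
Since p ≈ 0.1870 > α = 0.05, fail to reject H0; the evidence is not statistically significant.

0.898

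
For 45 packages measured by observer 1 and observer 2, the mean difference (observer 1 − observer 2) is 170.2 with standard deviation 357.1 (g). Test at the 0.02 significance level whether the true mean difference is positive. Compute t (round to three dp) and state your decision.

t = 3.197; reject H0

H0: μ_d = 0; H1: μ_d > 0 (paired t-test on the differences, right-tailed).
t = d̄/(s_d/√n) = 170.2/(357.1/√45) = 3.197
df = n − 1 = 44
p-value = P(T ≥ 3.197) ≈ 0.0013
Since p ≈ 0.0013 < α = 0.02, reject H0; the evidence is statistically significant.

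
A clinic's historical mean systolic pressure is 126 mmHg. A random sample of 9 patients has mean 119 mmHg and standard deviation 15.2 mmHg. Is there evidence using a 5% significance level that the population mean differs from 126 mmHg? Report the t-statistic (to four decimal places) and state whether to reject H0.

H0: μ = 126; H1: μ ≠ 126 (one-sample t-test, two-sided).
t = (x̄ − μ₀)/(s/√n) = (119 − 126)/(15.2/√9) = -1.3816
df = n − 1 = 8
Two-sided p-value ≈ 0.204
Since p ≈ 0.204 > α = 0.05, fail to reject H0; the data do not provide sufficient evidence against H0.

t = -1.3816; fail to reject H0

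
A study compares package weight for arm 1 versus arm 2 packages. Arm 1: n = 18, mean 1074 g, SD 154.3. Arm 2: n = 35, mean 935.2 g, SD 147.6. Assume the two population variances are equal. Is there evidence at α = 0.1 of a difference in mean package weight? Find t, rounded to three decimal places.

Let group 1 = arm 1, group 2 = arm 2. H0: μ_1 = μ_2; H1: μ_1 ≠ μ_2 (two-sample pooled-variance t-test, two-sided).
s_p² = [(18−1)·154.3² + (35−1)·147.6²]/(18+35−2) = 22460
t = (1074 − 935.2)/√[22460·(1/18 + 1/35)] = 3.193
df = n₁ + n₂ − 2 = 51
Two-sided p-value ≈ 0.002
Since p ≈ 0.002 < α = 0.1, reject H0; the data support H1.

3.193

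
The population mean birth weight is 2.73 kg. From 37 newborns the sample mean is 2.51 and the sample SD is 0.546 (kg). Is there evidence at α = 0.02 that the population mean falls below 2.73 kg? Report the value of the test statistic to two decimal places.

-2.45

H0: μ = 2.73; H1: μ < 2.73 (one-sample t-test, left-tailed).
t = (x̄ − μ₀)/(s/√n) = (2.51 − 2.73)/(0.546/√37) = -2.45
df = n − 1 = 36
p-value = P(T ≤ -2.45) ≈ 0.010
Since p ≈ 0.010 < α = 0.02, reject H0; the data support H1.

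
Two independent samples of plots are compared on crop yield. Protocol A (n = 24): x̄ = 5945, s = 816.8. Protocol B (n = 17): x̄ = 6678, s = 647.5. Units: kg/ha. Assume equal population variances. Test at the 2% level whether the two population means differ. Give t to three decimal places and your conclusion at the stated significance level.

t = -3.075; reject H0

Let group 1 = protocol A, group 2 = protocol B. H0: μ_1 = μ_2; H1: μ_1 ≠ μ_2 (two-sample pooled-variance t-test, two-sided).
s_p² = [(24−1)·816.8² + (17−1)·647.5²]/(24+17−2) = 565457
t = (5945 − 6678)/√[565457·(1/24 + 1/17)] = -3.075
df = n₁ + n₂ − 2 = 39
Two-sided p-value ≈ 0.0038
Since p ≈ 0.0038 < α = 0.02, reject H0; the evidence is statistically significant.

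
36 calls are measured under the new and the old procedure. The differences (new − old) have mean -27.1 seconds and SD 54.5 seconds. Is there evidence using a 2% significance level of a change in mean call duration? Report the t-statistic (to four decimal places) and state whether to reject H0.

H0: μ_d = 0; H1: μ_d ≠ 0 (paired t-test on the differences, two-sided).
t = d̄/(s_d/√n) = -27.1/(54.5/√36) = -2.9835
df = n − 1 = 35
Two-sided p-value ≈ 0.005
Since p ≈ 0.005 < α = 0.02, reject H0; the data support H1.

t = -2.9835; reject H0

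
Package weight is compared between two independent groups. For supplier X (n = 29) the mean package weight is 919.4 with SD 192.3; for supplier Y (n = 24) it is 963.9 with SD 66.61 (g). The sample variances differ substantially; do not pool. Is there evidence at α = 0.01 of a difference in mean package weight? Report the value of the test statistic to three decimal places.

-1.165

Let group 1 = supplier X, group 2 = supplier Y. H0: μ_1 = μ_2; H1: μ_1 ≠ μ_2 (Welch's two-sample t-test, two-sided).
t = (x̄_1 − x̄_2)/√(s_1²/n_1 + s_2²/n_2) = (919.4 − 963.9)/√(192.3²/29 + 66.61²/24) = -1.165
Welch–Satterthwaite df ≈ 35.79
Two-sided p-value ≈ 0.252
Since p ≈ 0.252 > α = 0.01, fail to reject H0; the data do not provide sufficient evidence against H0.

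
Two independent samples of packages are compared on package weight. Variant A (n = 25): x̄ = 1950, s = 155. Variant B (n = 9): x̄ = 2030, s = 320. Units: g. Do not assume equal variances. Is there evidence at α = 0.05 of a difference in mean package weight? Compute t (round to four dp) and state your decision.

t = -0.7202; fail to reject H0

Let group 1 = variant A, group 2 = variant B. H0: μ_1 = μ_2; H1: μ_1 ≠ μ_2 (Welch's two-sample t-test, two-sided).
t = (x̄_1 − x̄_2)/√(s_1²/n_1 + s_2²/n_2) = (1950 − 2030)/√(155²/25 + 320²/9) = -0.7202
Welch–Satterthwaite df ≈ 9.39
Two-sided p-value ≈ 0.489
Since p ≈ 0.489 > α = 0.05, fail to reject H0; the data do not provide sufficient evidence against H0.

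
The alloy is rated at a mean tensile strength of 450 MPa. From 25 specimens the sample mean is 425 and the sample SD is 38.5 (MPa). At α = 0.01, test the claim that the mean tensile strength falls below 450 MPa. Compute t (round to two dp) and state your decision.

H0: μ = 450; H1: μ < 450 (one-sample t-test, left-tailed).
t = (x̄ − μ₀)/(s/√n) = (425 − 450)/(38.5/√25) = -3.25
df = n − 1 = 24
p-value = P(T ≤ -3.25) ≈ 0.0017
Since p ≈ 0.0017 < α = 0.01, reject H0; the evidence is statistically significant.

t = -3.25; reject H0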